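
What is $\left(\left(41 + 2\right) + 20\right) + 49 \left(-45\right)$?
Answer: $-2142$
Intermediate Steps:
$\left(\left(41 + 2\right) + 20\right) + 49 \left(-45\right) = \left(43 + 20\right) - 2205 = 63 - 2205 = -2142$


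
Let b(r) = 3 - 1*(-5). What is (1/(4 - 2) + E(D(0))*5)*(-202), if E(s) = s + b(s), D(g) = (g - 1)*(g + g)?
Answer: -8181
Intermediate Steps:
b(r) = 8 (b(r) = 3 + 5 = 8)
D(g) = 2*g*(-1 + g) (D(g) = (-1 + g)*(2*g) = 2*g*(-1 + g))
E(s) = 8 + s (E(s) = s + 8 = 8 + s)
(1/(4 - 2) + E(D(0))*5)*(-202) = (1/(4 - 2) + (8 + 2*0*(-1 + 0))*5)*(-202) = (1/2 + (8 + 2*0*(-1))*5)*(-202) = (½ + (8 + 0)*5)*(-202) = (½ + 8*5)*(-202) = (½ + 40)*(-202) = (81/2)*(-202) = -8181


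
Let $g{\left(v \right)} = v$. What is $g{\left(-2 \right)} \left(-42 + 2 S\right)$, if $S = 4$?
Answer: $68$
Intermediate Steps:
$g{\left(-2 \right)} \left(-42 + 2 S\right) = - 2 \left(-42 + 2 \cdot 4\right) = - 2 \left(-42 + 8\right) = \left(-2\right) \left(-34\right) = 68$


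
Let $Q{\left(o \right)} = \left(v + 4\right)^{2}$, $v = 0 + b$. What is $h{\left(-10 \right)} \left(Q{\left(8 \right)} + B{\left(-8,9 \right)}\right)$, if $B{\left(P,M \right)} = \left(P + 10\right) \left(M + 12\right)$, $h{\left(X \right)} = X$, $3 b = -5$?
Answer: $- \frac{4270}{9} \approx -474.44$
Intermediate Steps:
$b = - \frac{5}{3}$ ($b = \frac{1}{3} \left(-5\right) = - \frac{5}{3} \approx -1.6667$)
$v = - \frac{5}{3}$ ($v = 0 - \frac{5}{3} = - \frac{5}{3} \approx -1.6667$)
$Q{\left(o \right)} = \frac{49}{9}$ ($Q{\left(o \right)} = \left(- \frac{5}{3} + 4\right)^{2} = \left(\frac{7}{3}\right)^{2} = \frac{49}{9}$)
$B{\left(P,M \right)} = \left(10 + P\right) \left(12 + M\right)$
$h{\left(-10 \right)} \left(Q{\left(8 \right)} + B{\left(-8,9 \right)}\right) = - 10 \left(\frac{49}{9} + \left(120 + 10 \cdot 9 + 12 \left(-8\right) + 9 \left(-8\right)\right)\right) = - 10 \left(\frac{49}{9} + \left(120 + 90 - 96 - 72\right)\right) = - 10 \left(\frac{49}{9} + 42\right) = \left(-10\right) \frac{427}{9} = - \frac{4270}{9}$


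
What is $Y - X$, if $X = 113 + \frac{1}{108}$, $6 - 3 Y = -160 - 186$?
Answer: $\frac{467}{108} \approx 4.3241$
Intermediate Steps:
$Y = \frac{352}{3}$ ($Y = 2 - \frac{-160 - 186}{3} = 2 - - \frac{346}{3} = 2 + \frac{346}{3} = \frac{352}{3} \approx 117.33$)
$X = \frac{12205}{108}$ ($X = 113 + \frac{1}{108} = \frac{12205}{108} \approx 113.01$)
$Y - X = \frac{352}{3} - \frac{12205}{108} = \frac{467}{108}$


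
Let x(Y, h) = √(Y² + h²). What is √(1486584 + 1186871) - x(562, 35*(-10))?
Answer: √2673455 - 2*√109586 ≈ 973.00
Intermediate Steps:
√(1486584 + 1186871) - x(562, 35*(-10)) = √(1486584 + 1186871) - √(562² + (35*(-10))²) = √2673455 - √(315844 + (-350)²) = √2673455 - √(315844 + 122500) = √2673455 - √438344 = √2673455 - 2*√109586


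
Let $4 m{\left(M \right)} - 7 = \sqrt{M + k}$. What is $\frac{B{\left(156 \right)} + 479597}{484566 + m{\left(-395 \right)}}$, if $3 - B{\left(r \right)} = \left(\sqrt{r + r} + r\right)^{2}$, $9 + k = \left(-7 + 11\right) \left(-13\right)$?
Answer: $\frac{3527281071968}{3756894469897} - \frac{4837924416 \sqrt{78}}{3756894469897} - \frac{3639616 i \sqrt{114}}{3756894469897} + \frac{29952 i \sqrt{247}}{3756894469897} \approx 0.92751 - 1.0218 \cdot 10^{-5} i$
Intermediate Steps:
$k = -61$ ($k = -9 + \left(-7 + 11\right) \left(-13\right) = -9 + 4 \left(-13\right) = -9 - 52 = -61$)
$B{\left(r \right)} = 3 - \left(r + \sqrt{2} \sqrt{r}\right)^{2}$ ($B{\left(r \right)} = 3 - \left(\sqrt{r + r} + r\right)^{2} = 3 - \left(\sqrt{2 r} + r\right)^{2} = 3 - \left(\sqrt{2} \sqrt{r} + r\right)^{2} = 3 - \left(r + \sqrt{2} \sqrt{r}\right)^{2}$)
$m{\left(M \right)} = \frac{7}{4} + \frac{\sqrt{-61 + M}}{4}$ ($m{\left(M \right)} = \frac{7}{4} + \frac{\sqrt{M - 61}}{4} = \frac{7}{4} + \frac{\sqrt{-61 + M}}{4}$)
$\frac{B{\left(156 \right)} + 479597}{484566 + m{\left(-395 \right)}} = \frac{\left(3 - \left(156 + \sqrt{2} \sqrt{156}\right)^{2}\right) + 479597}{484566 + \left(\frac{7}{4} + \frac{\sqrt{-61 - 395}}{4}\right)} = \frac{\left(3 - \left(156 + \sqrt{2} \cdot 2 \sqrt{39}\right)^{2}\right) + 479597}{484566 + \left(\frac{7}{4} + \frac{\sqrt{-456}}{4}\right)} = \frac{\left(3 - \left(156 + 2 \sqrt{78}\right)^{2}\right) + 479597}{484566 + \left(\frac{7}{4} + \frac{2 i \sqrt{114}}{4}\right)} = \frac{479600 - \left(156 + 2 \sqrt{78}\right)^{2}}{484566 + \left(\frac{7}{4} + \frac{i \sqrt{114}}{2}\right)} = \frac{479600 - \left(156 + 2 \sqrt{78}\right)^{2}}{\frac{1938271}{4} + \frac{i \sqrt{114}}{2}}$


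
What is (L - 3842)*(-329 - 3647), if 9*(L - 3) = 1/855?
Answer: 117455429504/7695 ≈ 1.5264e+7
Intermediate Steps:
L = 23086/7695 (L = 3 + (⅑)/855 = 3 + (⅑)*(1/855) = 3 + 1/7695 = 23086/7695 ≈ 3.0001)
(L - 3842)*(-329 - 3647) = (23086/7695 - 3842)*(-329 - 3647) = -29541104/7695*(-3976) = 117455429504/7695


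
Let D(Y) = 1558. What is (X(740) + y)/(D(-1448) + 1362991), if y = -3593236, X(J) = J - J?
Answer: -3593236/1364549 ≈ -2.6333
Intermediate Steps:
X(J) = 0
(X(740) + y)/(D(-1448) + 1362991) = (0 - 3593236)/(1558 + 1362991) = -3593236/1364549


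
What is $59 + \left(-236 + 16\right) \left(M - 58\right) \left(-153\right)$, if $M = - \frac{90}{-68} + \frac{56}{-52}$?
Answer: $- \frac{25270963}{13} \approx -1.9439 \cdot 10^{6}$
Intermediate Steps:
$M = \frac{109}{442}$ ($M = \left(-90\right) \left(- \frac{1}{68}\right) + 56 \left(- \frac{1}{52}\right) = \frac{45}{34} - \frac{14}{13} = \frac{109}{442} \approx 0.24661$)
$59 + \left(-236 + 16\right) \left(M - 58\right) \left(-153\right) = 59 + \left(-236 + 16\right) \left(\frac{109}{442} - 58\right) \left(-153\right) = 59 + \left(-220\right) \left(- \frac{25527}{442}\right) \left(-153\right) = 59 + \frac{2807970}{221} \left(-153\right) = 59 - \frac{25271730}{13} = - \frac{25270963}{13}$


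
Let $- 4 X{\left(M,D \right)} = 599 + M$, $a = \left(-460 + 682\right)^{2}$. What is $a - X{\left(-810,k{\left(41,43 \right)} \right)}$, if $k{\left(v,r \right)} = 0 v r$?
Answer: $\frac{196925}{4} \approx 49231.0$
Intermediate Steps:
$a = 49284$ ($a = 222^{2} = 49284$)
$k{\left(v,r \right)} = 0$ ($k{\left(v,r \right)} = 0 r = 0$)
$X{\left(M,D \right)} = - \frac{599}{4} - \frac{M}{4}$ ($X{\left(M,D \right)} = - \frac{599 + M}{4} = - \frac{599}{4} - \frac{M}{4}$)
$a - X{\left(-810,k{\left(41,43 \right)} \right)} = 49284 - \left(- \frac{599}{4} - - \frac{405}{2}\right) = 49284 - \left(- \frac{599}{4} + \frac{405}{2}\right) = 49284 - \frac{211}{4} = \frac{196925}{4}$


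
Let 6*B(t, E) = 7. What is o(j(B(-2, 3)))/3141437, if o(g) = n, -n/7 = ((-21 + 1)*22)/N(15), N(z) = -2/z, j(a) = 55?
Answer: -23100/3141437 ≈ -0.0073533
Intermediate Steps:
B(t, E) = 7/6 (B(t, E) = (1/6)*7 = 7/6)
n = -23100 (n = -7*(-21 + 1)*22/((-2/15)) = -7*(-20*22)/((-2*1/15)) = -(-3080)/(-2/15) = -(-3080)*(-15)/2 = -7*3300 = -23100)
o(g) = -23100
o(j(B(-2, 3)))/3141437 = -23100/3141437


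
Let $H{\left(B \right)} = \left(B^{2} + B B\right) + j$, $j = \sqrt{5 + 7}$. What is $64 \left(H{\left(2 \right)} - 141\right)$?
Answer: $-8512 + 128 \sqrt{3} \approx -8290.3$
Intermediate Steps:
$j = 2 \sqrt{3}$ ($j = \sqrt{12} = 2 \sqrt{3} \approx 3.4641$)
$H{\left(B \right)} = 2 \sqrt{3} + 2 B^{2}$ ($H{\left(B \right)} = \left(B^{2} + B B\right) + 2 \sqrt{3} = \left(B^{2} + B^{2}\right) + 2 \sqrt{3} = 2 B^{2} + 2 \sqrt{3} = 2 \sqrt{3} + 2 B^{2}$)
$64 \left(H{\left(2 \right)} - 141\right) = 64 \left(\left(2 \sqrt{3} + 2 \cdot 2^{2}\right) - 141\right) = 64 \left(\left(2 \sqrt{3} + 2 \cdot 4\right) - 141\right) = 64 \left(\left(2 \sqrt{3} + 8\right) - 141\right) = 64 \left(\left(8 + 2 \sqrt{3}\right) - 141\right) = 64 \left(-133 + 2 \sqrt{3}\right) = -8512 + 128 \sqrt{3}$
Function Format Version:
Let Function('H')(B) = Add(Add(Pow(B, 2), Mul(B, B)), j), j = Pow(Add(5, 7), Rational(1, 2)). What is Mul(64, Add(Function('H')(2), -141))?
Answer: Add(-8512, Mul(128, Pow(3, Rational(1, 2)))) ≈ -8290.3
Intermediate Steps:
j = Mul(2, Pow(3, Rational(1, 2))) (j = Pow(12, Rational(1, 2)) = Mul(2, Pow(3, Rational(1, 2))) ≈ 3.4641)
Function('H')(B) = Add(Mul(2, Pow(3, Rational(1, 2))), Mul(2, Pow(B, 2))) (Function('H')(B) = Add(Add(Pow(B, 2), Mul(B, B)), Mul(2, Pow(3, Rational(1, 2)))) = Add(Add(Pow(B, 2), Pow(B, 2)), Mul(2, Pow(3, Rational(1, 2)))) = Add(Mul(2, Pow(B, 2)), Mul(2, Pow(3, Rational(1, 2)))) = Add(Mul(2, Pow(3, Rational(1, 2))), Mul(2, Pow(B, 2))))
Mul(64, Add(Function('H')(2), -141)) = Mul(64, Add(Add(Mul(2, Pow(3, Rational(1, 2))), Mul(2, Pow(2, 2))), -141)) = Mul(64, Add(Add(Mul(2, Pow(3, Rational(1, 2))), Mul(2, 4)), -141)) = Mul(64, Add(Add(Mul(2, Pow(3, Rational(1, 2))), 8), -141)) = Mul(64, Add(Add(8, Mul(2, Pow(3, Rational(1, 2)))), -141)) = Mul(64, Add(-133, Mul(2, Pow(3, Rational(1, 2))))) = Add(-8512, Mul(128, Pow(3, Rational(1, 2))))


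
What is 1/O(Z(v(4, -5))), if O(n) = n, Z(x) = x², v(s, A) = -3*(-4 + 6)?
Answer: 1/36 ≈ 0.027778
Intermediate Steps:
v(s, A) = -6 (v(s, A) = -3*2 = -6)
1/O(Z(v(4, -5))) = 1/((-6)²) = 1/36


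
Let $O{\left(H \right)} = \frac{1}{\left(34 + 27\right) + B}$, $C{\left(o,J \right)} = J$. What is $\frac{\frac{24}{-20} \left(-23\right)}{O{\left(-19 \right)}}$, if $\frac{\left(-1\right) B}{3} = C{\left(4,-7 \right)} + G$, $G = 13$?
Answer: $\frac{5934}{5} \approx 1186.8$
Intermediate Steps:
$B = -18$ ($B = - 3 \left(-7 + 13\right) = \left(-3\right) 6 = -18$)
$O{\left(H \right)} = \frac{1}{43}$ ($O{\left(H \right)} = \frac{1}{\left(34 + 27\right) - 18} = \frac{1}{61 - 18} = \frac{1}{43}$)
$\frac{\frac{24}{-20} \left(-23\right)}{O{\left(-19 \right)}} = \frac{24}{-20} \left(-23\right) \frac{1}{\frac{1}{43}} = 24 \left(- \frac{1}{20}\right) \left(-23\right) 43 = \left(- \frac{6}{5}\right) \left(-23\right) 43 = \frac{138}{5} \cdot 43 = \frac{5934}{5}$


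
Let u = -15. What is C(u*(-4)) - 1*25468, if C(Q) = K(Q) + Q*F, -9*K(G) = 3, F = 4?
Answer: -75685/3 ≈ -25228.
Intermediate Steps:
K(G) = -⅓ (K(G) = -⅑*3 = -⅓)
C(Q) = -⅓ + 4*Q (C(Q) = -⅓ + Q*4 = -⅓ + 4*Q)
C(u*(-4)) - 1*25468 = (-⅓ + 4*(-15*(-4))) - 1*25468 = (-⅓ + 4*60) - 25468 = (-⅓ + 240) - 25468 = 719/3 - 25468 = -75685/3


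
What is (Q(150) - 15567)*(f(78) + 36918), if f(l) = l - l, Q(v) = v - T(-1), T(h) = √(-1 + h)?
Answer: -569164806 - 36918*I*√2 ≈ -5.6916e+8 - 52210.0*I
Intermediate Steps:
Q(v) = v - I*√2 (Q(v) = v - √(-1 - 1) = v - √(-2) = v - I*√2)
f(l) = 0
(Q(150) - 15567)*(f(78) + 36918) = ((150 - I*√2) - 15567)*(0 + 36918) = (-15417 - I*√2)*36918 = -569164806 - 36918*I*√2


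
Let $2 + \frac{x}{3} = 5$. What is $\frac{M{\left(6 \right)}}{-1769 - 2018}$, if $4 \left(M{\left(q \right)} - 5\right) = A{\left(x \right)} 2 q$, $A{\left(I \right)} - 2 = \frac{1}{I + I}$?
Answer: $- \frac{67}{22722} \approx -0.0029487$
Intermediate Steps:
$x = 9$ ($x = -6 + 3 \cdot 5 = -6 + 15 = 9$)
$A{\left(I \right)} = 2 + \frac{1}{2 I}$ ($A{\left(I \right)} = 2 + \frac{1}{I + I} = 2 + \frac{1}{2 I}$)
$M{\left(q \right)} = 5 + \frac{37 q}{36}$ ($M{\left(q \right)} = 5 + \frac{\left(2 + \frac{1}{2 \cdot 9}\right) 2 q}{4} = 5 + \frac{\left(2 + \frac{1}{2} \cdot \frac{1}{9}\right) 2 q}{4} = 5 + \frac{\left(2 + \frac{1}{18}\right) 2 q}{4} = 5 + \frac{\frac{37}{18} \cdot 2 q}{4} = 5 + \frac{\frac{37}{9} q}{4} = 5 + \frac{37 q}{36}$)
$\frac{M{\left(6 \right)}}{-1769 - 2018} = \frac{5 + \frac{37}{36} \cdot 6}{-1769 - 2018} = \frac{5 + \frac{37}{6}}{-3787} = \frac{67}{6} \left(- \frac{1}{3787}\right) = - \frac{67}{22722}$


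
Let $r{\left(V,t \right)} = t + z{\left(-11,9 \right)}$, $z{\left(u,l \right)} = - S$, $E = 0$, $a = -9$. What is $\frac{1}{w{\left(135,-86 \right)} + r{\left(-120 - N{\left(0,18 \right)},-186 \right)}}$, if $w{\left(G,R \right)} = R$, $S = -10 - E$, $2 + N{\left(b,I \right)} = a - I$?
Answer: $- \frac{1}{262} \approx -0.0038168$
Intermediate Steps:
$N{\left(b,I \right)} = -11 - I$ ($N{\left(b,I \right)} = -2 - \left(9 + I\right) = -11 - I$)
$S = -10$ ($S = -10 - 0 = -10 + 0 = -10$)
$z{\left(u,l \right)} = 10$ ($z{\left(u,l \right)} = \left(-1\right) \left(-10\right) = 10$)
$r{\left(V,t \right)} = 10 + t$ ($r{\left(V,t \right)} = t + 10 = 10 + t$)
$\frac{1}{w{\left(135,-86 \right)} + r{\left(-120 - N{\left(0,18 \right)},-186 \right)}} = \frac{1}{-86 + \left(10 - 186\right)} = \frac{1}{-86 - 176} = \frac{1}{-262} = - \frac{1}{262}$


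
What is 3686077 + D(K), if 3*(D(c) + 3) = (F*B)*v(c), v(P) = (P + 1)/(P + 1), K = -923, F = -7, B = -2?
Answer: 11058236/3 ≈ 3.6861e+6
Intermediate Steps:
v(P) = 1 (v(P) = (1 + P)/(1 + P) = 1)
D(c) = 5/3 (D(c) = -3 + (-7*(-2)*1)/3 = -3 + (14*1)/3 = -3 + (⅓)*14 = -3 + 14/3 = 5/3)
3686077 + D(K) = 3686077 + 5/3 = 11058236/3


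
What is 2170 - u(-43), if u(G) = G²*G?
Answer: 81677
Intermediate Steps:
u(G) = G³
2170 - u(-43) = 2170 - 1*(-43)³ = 2170 - 1*(-79507) = 2170 + 79507 = 81677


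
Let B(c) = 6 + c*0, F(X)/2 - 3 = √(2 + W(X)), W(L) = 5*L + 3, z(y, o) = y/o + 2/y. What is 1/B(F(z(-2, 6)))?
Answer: ⅙ ≈ 0.16667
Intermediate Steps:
z(y, o) = 2/y + y/o
W(L) = 3 + 5*L
F(X) = 6 + 2*√(5 + 5*X) (F(X) = 6 + 2*√(2 + (3 + 5*X)) = 6 + 2*√(5 + 5*X))
B(c) = 6 (B(c) = 6 + 0 = 6)
1/B(F(z(-2, 6))) = 1/6 = ⅙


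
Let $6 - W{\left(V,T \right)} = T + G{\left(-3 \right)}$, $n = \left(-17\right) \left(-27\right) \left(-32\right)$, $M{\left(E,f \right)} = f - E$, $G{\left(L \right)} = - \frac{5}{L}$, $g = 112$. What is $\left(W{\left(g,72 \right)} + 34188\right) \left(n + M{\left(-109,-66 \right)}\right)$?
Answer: $- \frac{1499076845}{3} \approx -4.9969 \cdot 10^{8}$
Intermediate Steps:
$n = -14688$ ($n = 459 \left(-32\right) = -14688$)
$W{\left(V,T \right)} = \frac{13}{3} - T$ ($W{\left(V,T \right)} = 6 - \left(T - \frac{5}{-3}\right) = 6 - \left(T - - \frac{5}{3}\right) = 6 - \left(T + \frac{5}{3}\right) = 6 - \left(\frac{5}{3} + T\right) = \frac{13}{3} - T$)
$\left(W{\left(g,72 \right)} + 34188\right) \left(n + M{\left(-109,-66 \right)}\right) = \left(\left(\frac{13}{3} - 72\right) + 34188\right) \left(-14688 - -43\right) = \left(\left(\frac{13}{3} - 72\right) + 34188\right) \left(-14688 + \left(-66 + 109\right)\right) = \left(- \frac{203}{3} + 34188\right) \left(-14688 + 43\right) = \frac{102361}{3} \left(-14645\right) = - \frac{1499076845}{3}$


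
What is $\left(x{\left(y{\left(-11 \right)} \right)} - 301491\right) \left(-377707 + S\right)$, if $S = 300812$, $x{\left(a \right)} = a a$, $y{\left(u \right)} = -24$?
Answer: $23138858925$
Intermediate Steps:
$x{\left(a \right)} = a^{2}$
$\left(x{\left(y{\left(-11 \right)} \right)} - 301491\right) \left(-377707 + S\right) = \left(\left(-24\right)^{2} - 301491\right) \left(-377707 + 300812\right) = \left(576 - 301491\right) \left(-76895\right) = \left(-300915\right) \left(-76895\right) = 23138858925$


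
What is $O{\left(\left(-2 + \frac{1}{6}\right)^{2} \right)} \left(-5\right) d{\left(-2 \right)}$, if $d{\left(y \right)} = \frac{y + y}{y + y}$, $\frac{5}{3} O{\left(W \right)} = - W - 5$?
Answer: $\frac{301}{12} \approx 25.083$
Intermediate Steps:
$O{\left(W \right)} = -3 - \frac{3 W}{5}$ ($O{\left(W \right)} = \frac{3 \left(- W - 5\right)}{5} = \frac{3 \left(-5 - W\right)}{5} = -3 - \frac{3 W}{5}$)
$d{\left(y \right)} = 1$ ($d{\left(y \right)} = \frac{2 y}{2 y} = 2 y \frac{1}{2 y} = 1$)
$O{\left(\left(-2 + \frac{1}{6}\right)^{2} \right)} \left(-5\right) d{\left(-2 \right)} = \left(-3 - \frac{3 \left(-2 + \frac{1}{6}\right)^{2}}{5}\right) \left(-5\right) 1 = \left(-3 - \frac{3 \left(- \frac{11}{6}\right)^{2}}{5}\right) \left(-5\right) 1 = \left(-3 - \frac{121}{60}\right) \left(-5\right) 1 = \left(- \frac{301}{60}\right) \left(-5\right) 1 = \frac{301}{12} \cdot 1 = \frac{301}{12}$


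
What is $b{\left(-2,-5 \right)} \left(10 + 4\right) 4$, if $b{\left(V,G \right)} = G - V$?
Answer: $-168$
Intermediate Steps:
$b{\left(-2,-5 \right)} \left(10 + 4\right) 4 = \left(-5 - -2\right) \left(10 + 4\right) 4 = \left(-5 + 2\right) 14 \cdot 4 = \left(-3\right) 14 \cdot 4 = \left(-42\right) 4 = -168$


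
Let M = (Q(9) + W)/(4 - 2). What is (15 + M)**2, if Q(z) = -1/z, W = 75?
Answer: 222784/81 ≈ 2750.4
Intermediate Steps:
M = 337/9 (M = (-1/9 + 75)/(4 - 2) = (-1*1/9 + 75)/2 = (-1/9 + 75)*(1/2) = (674/9)*(1/2) = 337/9 ≈ 37.444)
(15 + M)**2 = (15 + 337/9)**2 = (472/9)**2 = 222784/81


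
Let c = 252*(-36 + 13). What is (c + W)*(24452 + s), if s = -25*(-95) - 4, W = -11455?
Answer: -462723573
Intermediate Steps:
s = 2371 (s = 2375 - 4 = 2371)
c = -5796 (c = 252*(-23) = -5796)
(c + W)*(24452 + s) = (-5796 - 11455)*(24452 + 2371) = -17251*26823 = -462723573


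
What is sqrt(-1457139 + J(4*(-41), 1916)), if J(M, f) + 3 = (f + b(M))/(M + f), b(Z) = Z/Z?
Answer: I*sqrt(124241662194)/292 ≈ 1207.1*I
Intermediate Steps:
b(Z) = 1
J(M, f) = -3 + (1 + f)/(M + f) (J(M, f) = -3 + (f + 1)/(M + f) = -3 + (1 + f)/(M + f))
sqrt(-1457139 + J(4*(-41), 1916)) = sqrt(-1457139 + (1 - 12*(-41) - 2*1916)/(4*(-41) + 1916)) = sqrt(-1457139 + (1 - 3*(-164) - 3832)/(-164 + 1916)) = sqrt(-1457139 + (1 + 492 - 3832)/1752) = sqrt(-1457139 + (1/1752)*(-3339)) = sqrt(-1457139 - 1113/584) = sqrt(-850970289/584) = I*sqrt(124241662194)/292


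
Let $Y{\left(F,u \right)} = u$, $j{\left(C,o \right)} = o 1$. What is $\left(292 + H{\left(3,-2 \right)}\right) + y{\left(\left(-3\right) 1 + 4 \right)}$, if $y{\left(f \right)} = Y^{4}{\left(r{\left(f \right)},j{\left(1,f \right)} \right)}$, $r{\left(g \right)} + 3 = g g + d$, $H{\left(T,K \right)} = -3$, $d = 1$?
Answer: $290$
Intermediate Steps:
$j{\left(C,o \right)} = o$
$r{\left(g \right)} = -2 + g^{2}$ ($r{\left(g \right)} = -3 + \left(g g + 1\right) = -3 + \left(g^{2} + 1\right) = -3 + \left(1 + g^{2}\right) = -2 + g^{2}$)
$y{\left(f \right)} = f^{4}$
$\left(292 + H{\left(3,-2 \right)}\right) + y{\left(\left(-3\right) 1 + 4 \right)} = \left(292 - 3\right) + \left(\left(-3\right) 1 + 4\right)^{4} = 289 + \left(-3 + 4\right)^{4} = 289 + 1^{4} = 289 + 1 = 290$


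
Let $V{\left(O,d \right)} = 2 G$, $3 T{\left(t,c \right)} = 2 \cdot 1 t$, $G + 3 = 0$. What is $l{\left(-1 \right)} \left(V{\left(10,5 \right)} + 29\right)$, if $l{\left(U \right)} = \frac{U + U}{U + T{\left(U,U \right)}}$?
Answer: $\frac{138}{5} \approx 27.6$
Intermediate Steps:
$G = -3$ ($G = -3 + 0 = -3$)
$T{\left(t,c \right)} = \frac{2 t}{3}$ ($T{\left(t,c \right)} = \frac{2 \cdot 1 t}{3} = \frac{2 t}{3}$)
$V{\left(O,d \right)} = -6$ ($V{\left(O,d \right)} = 2 \left(-3\right) = -6$)
$l{\left(U \right)} = \frac{6}{5}$ ($l{\left(U \right)} = \frac{U + U}{U + \frac{2 U}{3}} = \frac{2 U}{\frac{5}{3} U} = 2 U \frac{3}{5 U} = \frac{6}{5}$)
$l{\left(-1 \right)} \left(V{\left(10,5 \right)} + 29\right) = \frac{6 \left(-6 + 29\right)}{5} = \frac{6}{5} \cdot 23 = \frac{138}{5}$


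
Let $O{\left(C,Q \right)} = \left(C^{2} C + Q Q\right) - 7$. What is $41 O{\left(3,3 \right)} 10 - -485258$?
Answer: $497148$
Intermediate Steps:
$O{\left(C,Q \right)} = -7 + C^{3} + Q^{2}$ ($O{\left(C,Q \right)} = \left(C^{3} + Q^{2}\right) - 7 = -7 + C^{3} + Q^{2}$)
$41 O{\left(3,3 \right)} 10 - -485258 = 41 \left(-7 + 3^{3} + 3^{2}\right) 10 - -485258 = 41 \left(-7 + 27 + 9\right) 10 + 485258 = 41 \cdot 29 \cdot 10 + 485258 = 1189 \cdot 10 + 485258 = 11890 + 485258 = 497148$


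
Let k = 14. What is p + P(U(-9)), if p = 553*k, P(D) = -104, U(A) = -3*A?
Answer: 7638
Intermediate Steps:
p = 7742 (p = 553*14 = 7742)
p + P(U(-9)) = 7742 - 104 = 7638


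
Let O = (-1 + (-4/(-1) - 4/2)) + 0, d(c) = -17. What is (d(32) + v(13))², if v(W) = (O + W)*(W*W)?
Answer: 5517801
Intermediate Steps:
O = 1 (O = (-1 + (-4*(-1) - 4*½)) + 0 = (-1 + (4 - 2)) + 0 = (-1 + 2) + 0 = 1 + 0 = 1)
v(W) = W²*(1 + W) (v(W) = (1 + W)*(W*W) = (1 + W)*W² = W²*(1 + W))
(d(32) + v(13))² = (-17 + 13²*(1 + 13))² = (-17 + 169*14)² = (-17 + 2366)² = 2349² = 5517801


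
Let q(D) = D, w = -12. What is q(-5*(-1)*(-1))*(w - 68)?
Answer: 400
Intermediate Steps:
q(-5*(-1)*(-1))*(w - 68) = (-5*(-1)*(-1))*(-12 - 68) = (5*(-1))*(-80) = -5*(-80) = 400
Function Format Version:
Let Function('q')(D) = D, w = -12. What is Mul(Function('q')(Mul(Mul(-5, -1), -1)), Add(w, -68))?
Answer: 400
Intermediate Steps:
Mul(Function('q')(Mul(Mul(-5, -1), -1)), Add(w, -68)) = Mul(Mul(Mul(-5, -1), -1), Add(-12, -68)) = Mul(Mul(5, -1), -80) = Mul(-5, -80) = 400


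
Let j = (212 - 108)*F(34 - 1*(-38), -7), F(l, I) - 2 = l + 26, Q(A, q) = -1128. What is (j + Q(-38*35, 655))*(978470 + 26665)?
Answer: 9319611720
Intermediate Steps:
F(l, I) = 28 + l (F(l, I) = 2 + (l + 26) = 2 + (26 + l) = 28 + l)
j = 10400 (j = (212 - 108)*(28 + (34 - 1*(-38))) = 104*(28 + (34 + 38)) = 104*(28 + 72) = 104*100 = 10400)
(j + Q(-38*35, 655))*(978470 + 26665) = (10400 - 1128)*(978470 + 26665) = 9272*1005135 = 9319611720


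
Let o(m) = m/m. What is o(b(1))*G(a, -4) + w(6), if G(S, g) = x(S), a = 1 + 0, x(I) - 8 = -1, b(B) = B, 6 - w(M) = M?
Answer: 7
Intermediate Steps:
w(M) = 6 - M
x(I) = 7 (x(I) = 8 - 1 = 7)
a = 1
G(S, g) = 7
o(m) = 1
o(b(1))*G(a, -4) + w(6) = 1*7 + (6 - 1*6) = 7 + (6 - 6) = 7 + 0 = 7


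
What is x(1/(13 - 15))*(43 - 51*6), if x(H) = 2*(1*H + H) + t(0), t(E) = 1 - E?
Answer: 263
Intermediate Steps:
x(H) = 1 + 4*H (x(H) = 2*(1*H + H) + (1 - 1*0) = 2*(H + H) + (1 + 0) = 2*(2*H) + 1 = 4*H + 1 = 1 + 4*H)
x(1/(13 - 15))*(43 - 51*6) = (1 + 4/(13 - 15))*(43 - 51*6) = (1 + 4/(-2))*(43 - 306) = (1 + 4*(-½))*(-263) = (1 - 2)*(-263) = -1*(-263) = 263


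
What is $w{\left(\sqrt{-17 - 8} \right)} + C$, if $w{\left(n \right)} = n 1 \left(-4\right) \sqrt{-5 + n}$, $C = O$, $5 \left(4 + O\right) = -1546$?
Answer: $- \frac{1566}{5} - 20 i \sqrt{5} \sqrt{-1 + i} \approx -264.07 - 20.352 i$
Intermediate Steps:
$O = - \frac{1566}{5}$ ($O = -4 + \frac{1}{5} \left(-1546\right) = -4 - \frac{1546}{5} = - \frac{1566}{5} \approx -313.2$)
$C = - \frac{1566}{5} \approx -313.2$
$w{\left(n \right)} = - 4 n \sqrt{-5 + n}$ ($w{\left(n \right)} = n \left(- 4 \sqrt{-5 + n}\right) = - 4 n \sqrt{-5 + n}$)
$w{\left(\sqrt{-17 - 8} \right)} + C = - 4 \sqrt{-17 - 8} \sqrt{-5 + \sqrt{-17 - 8}} - \frac{1566}{5} = - 4 \sqrt{-25} \sqrt{-5 + \sqrt{-25}} - \frac{1566}{5} = - 4 \cdot 5 i \sqrt{-5 + 5 i} - \frac{1566}{5} = - 20 i \sqrt{-5 + 5 i} - \frac{1566}{5} = - \frac{1566}{5} - 20 i \sqrt{-5 + 5 i}$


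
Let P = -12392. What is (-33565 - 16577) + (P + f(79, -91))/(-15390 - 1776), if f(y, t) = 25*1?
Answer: -860725205/17166 ≈ -50141.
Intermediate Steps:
f(y, t) = 25
(-33565 - 16577) + (P + f(79, -91))/(-15390 - 1776) = (-33565 - 16577) + (-12392 + 25)/(-15390 - 1776) = -50142 - 12367/(-17166) = -50142 - 12367*(-1/17166) = -50142 + 12367/17166 = -860725205/17166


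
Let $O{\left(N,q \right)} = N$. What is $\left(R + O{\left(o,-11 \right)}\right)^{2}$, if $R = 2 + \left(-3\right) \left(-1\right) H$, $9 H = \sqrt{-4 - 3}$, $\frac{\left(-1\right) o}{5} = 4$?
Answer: $\frac{\left(54 - i \sqrt{7}\right)^{2}}{9} \approx 323.22 - 31.749 i$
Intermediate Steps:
$o = -20$ ($o = \left(-5\right) 4 = -20$)
$H = \frac{i \sqrt{7}}{9}$ ($H = \frac{\sqrt{-4 - 3}}{9} = \frac{\sqrt{-7}}{9} = \frac{i \sqrt{7}}{9} \approx 0.29397 i$)
$R = 2 + \frac{i \sqrt{7}}{3}$ ($R = 2 + \left(-3\right) \left(-1\right) \frac{i \sqrt{7}}{9} = 2 + 3 \frac{i \sqrt{7}}{9} = 2 + \frac{i \sqrt{7}}{3} \approx 2.0 + 0.88192 i$)
$\left(R + O{\left(o,-11 \right)}\right)^{2} = \left(\left(2 + \frac{i \sqrt{7}}{3}\right) - 20\right)^{2} = \left(-18 + \frac{i \sqrt{7}}{3}\right)^{2}$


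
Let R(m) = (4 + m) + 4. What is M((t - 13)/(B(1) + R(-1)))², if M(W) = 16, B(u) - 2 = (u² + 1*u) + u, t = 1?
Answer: 256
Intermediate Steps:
B(u) = 2 + u² + 2*u (B(u) = 2 + ((u² + 1*u) + u) = 2 + ((u² + u) + u) = 2 + ((u + u²) + u) = 2 + (u² + 2*u) = 2 + u² + 2*u)
R(m) = 8 + m
M((t - 13)/(B(1) + R(-1)))² = 16² = 256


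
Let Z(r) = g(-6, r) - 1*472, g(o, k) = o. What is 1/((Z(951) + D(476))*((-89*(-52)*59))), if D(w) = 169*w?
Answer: 1/21834876232 ≈ 4.5798e-11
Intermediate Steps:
Z(r) = -478 (Z(r) = -6 - 1*472 = -6 - 472 = -478)
1/((Z(951) + D(476))*((-89*(-52)*59))) = 1/((-478 + 169*476)*((-89*(-52)*59))) = 1/((-478 + 80444)*((4628*59))) = 1/(79966*273052) = (1/79966)*(1/273052) = 1/21834876232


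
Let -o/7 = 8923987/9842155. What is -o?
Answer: 62467909/9842155 ≈ 6.3470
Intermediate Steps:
o = -62467909/9842155 ≈ -6.3470
-o = -1*(-62467909/9842155) = 62467909/9842155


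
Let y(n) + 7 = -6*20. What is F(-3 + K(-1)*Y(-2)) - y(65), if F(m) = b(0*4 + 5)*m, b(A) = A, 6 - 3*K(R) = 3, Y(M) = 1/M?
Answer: 219/2 ≈ 109.50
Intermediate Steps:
K(R) = 1 (K(R) = 2 - ⅓*3 = 2 - 1 = 1)
F(m) = 5*m (F(m) = (0*4 + 5)*m = (0 + 5)*m = 5*m)
y(n) = -127 (y(n) = -7 - 6*20 = -7 - 120 = -127)
F(-3 + K(-1)*Y(-2)) - y(65) = 5*(-3 + 1/(-2)) - 1*(-127) = 5*(-3 + 1*(-½)) + 127 = 5*(-3 - ½) + 127 = 5*(-7/2) + 127 = -35/2 + 127 = 219/2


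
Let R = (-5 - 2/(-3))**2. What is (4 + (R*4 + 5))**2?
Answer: 573049/81 ≈ 7074.7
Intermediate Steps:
R = 169/9 (R = (-5 - 2*(-1/3))**2 = (-5 + 2/3)**2 = (-13/3)**2 = 169/9 ≈ 18.778)
(4 + (R*4 + 5))**2 = (4 + ((169/9)*4 + 5))**2 = (4 + (676/9 + 5))**2 = (4 + 721/9)**2 = (757/9)**2 = 573049/81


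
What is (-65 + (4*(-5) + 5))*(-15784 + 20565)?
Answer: -382480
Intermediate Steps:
(-65 + (4*(-5) + 5))*(-15784 + 20565) = (-65 + (-20 + 5))*4781 = (-65 - 15)*4781 = -80*4781 = -382480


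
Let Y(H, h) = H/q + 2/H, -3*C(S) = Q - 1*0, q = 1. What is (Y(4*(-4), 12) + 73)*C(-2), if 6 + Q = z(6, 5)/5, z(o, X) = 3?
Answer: 819/8 ≈ 102.38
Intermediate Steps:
Q = -27/5 (Q = -6 + 3/5 = -6 + 3*(⅕) = -6 + ⅗ = -27/5 ≈ -5.4000)
C(S) = 9/5 (C(S) = -(-27/5 - 1*0)/3 = -(-27/5 + 0)/3 = -⅓*(-27/5) = 9/5)
Y(H, h) = H + 2/H (Y(H, h) = H/1 + 2/H = H*1 + 2/H = H + 2/H)
(Y(4*(-4), 12) + 73)*C(-2) = ((4*(-4) + 2/((4*(-4)))) + 73)*(9/5) = ((-16 + 2/(-16)) + 73)*(9/5) = ((-16 + 2*(-1/16)) + 73)*(9/5) = ((-16 - ⅛) + 73)*(9/5) = (-129/8 + 73)*(9/5) = (455/8)*(9/5) = 819/8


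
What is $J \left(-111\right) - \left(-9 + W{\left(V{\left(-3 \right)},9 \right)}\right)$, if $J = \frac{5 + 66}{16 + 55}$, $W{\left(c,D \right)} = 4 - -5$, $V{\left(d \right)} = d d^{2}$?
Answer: $-111$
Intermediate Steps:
$V{\left(d \right)} = d^{3}$
$W{\left(c,D \right)} = 9$ ($W{\left(c,D \right)} = 4 + 5 = 9$)
$J = 1$ ($J = \frac{71}{71} = 71 \cdot \frac{1}{71} = 1$)
$J \left(-111\right) - \left(-9 + W{\left(V{\left(-3 \right)},9 \right)}\right) = 1 \left(-111\right) + \left(9 - 9\right) = -111 + \left(9 - 9\right) = -111 + 0 = -111$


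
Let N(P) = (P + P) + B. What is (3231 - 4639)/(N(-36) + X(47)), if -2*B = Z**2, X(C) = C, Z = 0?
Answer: 1408/25 ≈ 56.320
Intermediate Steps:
B = 0 (B = -1/2*0**2 = -1/2*0 = 0)
N(P) = 2*P (N(P) = (P + P) + 0 = 2*P + 0 = 2*P)
(3231 - 4639)/(N(-36) + X(47)) = (3231 - 4639)/(2*(-36) + 47) = -1408/(-72 + 47) = -1408/(-25) = -1408*(-1/25) = 1408/25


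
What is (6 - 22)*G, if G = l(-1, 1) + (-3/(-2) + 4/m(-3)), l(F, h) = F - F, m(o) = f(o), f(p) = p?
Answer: -8/3 ≈ -2.6667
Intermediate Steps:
m(o) = o
l(F, h) = 0
G = ⅙ (G = 0 + (-3/(-2) + 4/(-3)) = 0 + (-3*(-½) + 4*(-⅓)) = 0 + (3/2 - 4/3) = 0 + ⅙ = ⅙ ≈ 0.16667)
(6 - 22)*G = (6 - 22)*(⅙) = -16*⅙ = -8/3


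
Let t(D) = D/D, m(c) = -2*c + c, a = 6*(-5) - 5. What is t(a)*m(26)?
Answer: -26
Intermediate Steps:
a = -35 (a = -30 - 5 = -35)
m(c) = -c
t(D) = 1
t(a)*m(26) = 1*(-1*26) = 1*(-26) = -26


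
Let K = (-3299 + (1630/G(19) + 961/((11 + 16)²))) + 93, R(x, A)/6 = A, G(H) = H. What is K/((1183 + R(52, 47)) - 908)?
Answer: -43199777/7715007 ≈ -5.5994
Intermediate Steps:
R(x, A) = 6*A
K = -43199777/13851 (K = (-3299 + (1630/19 + 961/((11 + 16)²))) + 93 = (-3299 + (1630*(1/19) + 961/(27²))) + 93 = (-3299 + (1630/19 + 961/729)) + 93 = (-3299 + 1206529/13851) + 93 = -44487920/13851 + 93 = -43199777/13851 ≈ -3118.9)
K/((1183 + R(52, 47)) - 908) = -43199777/(13851*((1183 + 6*47) - 908)) = -43199777/(13851*((1183 + 282) - 908)) = -43199777/(13851*(1465 - 908)) = -43199777/13851/557 = -43199777/13851*1/557 = -43199777/7715007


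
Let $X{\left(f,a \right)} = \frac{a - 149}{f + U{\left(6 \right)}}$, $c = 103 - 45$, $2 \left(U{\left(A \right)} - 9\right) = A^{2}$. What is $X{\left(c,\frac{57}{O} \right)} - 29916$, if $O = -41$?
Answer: $- \frac{104263426}{3485} \approx -29918.0$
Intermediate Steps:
$U{\left(A \right)} = 9 + \frac{A^{2}}{2}$
$c = 58$
$X{\left(f,a \right)} = \frac{-149 + a}{27 + f}$ ($X{\left(f,a \right)} = \frac{a - 149}{f + \left(9 + \frac{6^{2}}{2}\right)} = \frac{-149 + a}{f + \left(9 + \frac{1}{2} \cdot 36\right)} = \frac{-149 + a}{f + \left(9 + 18\right)} = \frac{-149 + a}{f + 27} = \frac{-149 + a}{27 + f}$)
$X{\left(c,\frac{57}{O} \right)} - 29916 = \frac{-149 + \frac{57}{-41}}{27 + 58} - 29916 = \frac{-149 + 57 \left(- \frac{1}{41}\right)}{85} - 29916 = \frac{-149 - \frac{57}{41}}{85} - 29916 = \frac{1}{85} \left(- \frac{6166}{41}\right) - 29916 = - \frac{6166}{3485} - 29916 = - \frac{104263426}{3485}$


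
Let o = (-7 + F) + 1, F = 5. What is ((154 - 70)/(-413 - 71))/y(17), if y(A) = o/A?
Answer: 357/121 ≈ 2.9504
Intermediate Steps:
o = -1 (o = (-7 + 5) + 1 = -2 + 1 = -1)
y(A) = -1/A
((154 - 70)/(-413 - 71))/y(17) = ((154 - 70)/(-413 - 71))/((-1/17)) = (84/(-484))/((-1*1/17)) = (84*(-1/484))/(-1/17) = -21/121*(-17) = 357/121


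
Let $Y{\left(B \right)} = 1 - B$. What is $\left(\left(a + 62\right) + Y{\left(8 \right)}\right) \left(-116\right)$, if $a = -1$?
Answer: $-6264$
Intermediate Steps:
$\left(\left(a + 62\right) + Y{\left(8 \right)}\right) \left(-116\right) = \left(\left(-1 + 62\right) + \left(1 - 8\right)\right) \left(-116\right) = \left(61 + \left(1 - 8\right)\right) \left(-116\right) = \left(61 - 7\right) \left(-116\right) = 54 \left(-116\right) = -6264$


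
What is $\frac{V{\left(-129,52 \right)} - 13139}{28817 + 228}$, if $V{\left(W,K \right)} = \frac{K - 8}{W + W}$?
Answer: $- \frac{1694953}{3746805} \approx -0.45237$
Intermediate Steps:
$V{\left(W,K \right)} = \frac{-8 + K}{2 W}$
$\frac{V{\left(-129,52 \right)} - 13139}{28817 + 228} = \frac{\frac{-8 + 52}{2 \left(-129\right)} - 13139}{28817 + 228} = \frac{\frac{1}{2} \left(- \frac{1}{129}\right) 44 - 13139}{29045} = \left(- \frac{22}{129} - 13139\right) \frac{1}{29045} = \left(- \frac{1694953}{129}\right) \frac{1}{29045} = - \frac{1694953}{3746805}$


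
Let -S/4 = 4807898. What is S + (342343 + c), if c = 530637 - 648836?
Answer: -19007448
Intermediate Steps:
S = -19231592 (S = -4*4807898 = -19231592)
c = -118199
S + (342343 + c) = -19231592 + (342343 - 118199) = -19231592 + 224144 = -19007448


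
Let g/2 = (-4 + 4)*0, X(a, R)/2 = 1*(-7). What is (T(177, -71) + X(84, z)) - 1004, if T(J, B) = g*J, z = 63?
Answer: -1018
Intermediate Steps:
X(a, R) = -14 (X(a, R) = 2*(1*(-7)) = 2*(-7) = -14)
g = 0 (g = 2*((-4 + 4)*0) = 2*(0*0) = 2*0 = 0)
T(J, B) = 0 (T(J, B) = 0*J = 0)
(T(177, -71) + X(84, z)) - 1004 = (0 - 14) - 1004 = -14 - 1004 = -1018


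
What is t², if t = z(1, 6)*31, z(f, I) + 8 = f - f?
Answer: 61504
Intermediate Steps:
z(f, I) = -8 (z(f, I) = -8 + (f - f) = -8 + 0 = -8)
t = -248 (t = -8*31 = -248)
t² = (-248)² = 61504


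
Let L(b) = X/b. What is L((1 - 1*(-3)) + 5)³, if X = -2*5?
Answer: -1000/729 ≈ -1.3717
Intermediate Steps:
X = -10
L(b) = -10/b
L((1 - 1*(-3)) + 5)³ = (-10/((1 - 1*(-3)) + 5))³ = (-10/((1 + 3) + 5))³ = (-10/(4 + 5))³ = (-10/9)³ = -1000/729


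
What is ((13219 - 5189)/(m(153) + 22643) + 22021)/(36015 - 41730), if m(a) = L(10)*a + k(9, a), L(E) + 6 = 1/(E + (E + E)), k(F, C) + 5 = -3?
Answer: -4783503941/1241418015 ≈ -3.8533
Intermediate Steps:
k(F, C) = -8 (k(F, C) = -5 - 3 = -8)
L(E) = -6 + 1/(3*E) (L(E) = -6 + 1/(E + (E + E)) = -6 + 1/(E + 2*E) = -6 + 1/(3*E))
m(a) = -8 - 179*a/30 (m(a) = (-6 + (⅓)/10)*a - 8 = (-6 + (⅓)*(⅒))*a - 8 = (-6 + 1/30)*a - 8 = -179*a/30 - 8 = -8 - 179*a/30)
((13219 - 5189)/(m(153) + 22643) + 22021)/(36015 - 41730) = ((13219 - 5189)/((-8 - 179/30*153) + 22643) + 22021)/(36015 - 41730) = (8030/((-8 - 9129/10) + 22643) + 22021)/(-5715) = (8030/(-9209/10 + 22643) + 22021)*(-1/5715) = (8030/(217221/10) + 22021)*(-1/5715) = (8030*(10/217221) + 22021)*(-1/5715) = (80300/217221 + 22021)*(-1/5715) = (4783503941/217221)*(-1/5715) = -4783503941/1241418015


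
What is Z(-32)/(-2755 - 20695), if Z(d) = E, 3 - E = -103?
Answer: -53/11725 ≈ -0.0045203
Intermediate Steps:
E = 106 (E = 3 - 1*(-103) = 3 + 103 = 106)
Z(d) = 106
Z(-32)/(-2755 - 20695) = 106/(-2755 - 20695) = 106/(-23450) = 106*(-1/23450) = -53/11725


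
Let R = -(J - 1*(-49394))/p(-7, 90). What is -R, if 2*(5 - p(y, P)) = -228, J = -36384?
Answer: 13010/119 ≈ 109.33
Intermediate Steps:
p(y, P) = 119 (p(y, P) = 5 - ½*(-228) = 5 + 114 = 119)
R = -13010/119 (R = -(-36384 - 1*(-49394))/119 = -(-36384 + 49394)/119 = -13010/119 ≈ -109.33)
-R = -1*(-13010/119) = 13010/119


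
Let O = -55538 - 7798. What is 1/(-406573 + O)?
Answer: -1/469909 ≈ -2.1281e-6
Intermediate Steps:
O = -63336
1/(-406573 + O) = 1/(-406573 - 63336) = 1/(-469909) = -1/469909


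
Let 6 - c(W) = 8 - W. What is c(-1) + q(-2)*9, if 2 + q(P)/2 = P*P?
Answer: 33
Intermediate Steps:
c(W) = -2 + W (c(W) = 6 - (8 - W) = 6 + (-8 + W) = -2 + W)
q(P) = -4 + 2*P**2 (q(P) = -4 + 2*(P*P) = -4 + 2*P**2)
c(-1) + q(-2)*9 = (-2 - 1) + (-4 + 2*(-2)**2)*9 = -3 + (-4 + 2*4)*9 = -3 + (-4 + 8)*9 = -3 + 4*9 = -3 + 36 = 33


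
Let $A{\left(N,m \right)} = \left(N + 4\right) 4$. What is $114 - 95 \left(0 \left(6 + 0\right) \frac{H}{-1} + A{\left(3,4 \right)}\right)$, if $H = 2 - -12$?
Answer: $-2546$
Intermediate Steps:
$H = 14$ ($H = 2 + 12 = 14$)
$A{\left(N,m \right)} = 16 + 4 N$ ($A{\left(N,m \right)} = \left(4 + N\right) 4 = 16 + 4 N$)
$114 - 95 \left(0 \left(6 + 0\right) \frac{H}{-1} + A{\left(3,4 \right)}\right) = 114 - 95 \left(0 \left(6 + 0\right) \frac{14}{-1} + \left(16 + 4 \cdot 3\right)\right) = 114 - 95 \left(0 \cdot 6 \cdot 14 \left(-1\right) + \left(16 + 12\right)\right) = 114 - 95 \left(0 \cdot 6 \left(-14\right) + 28\right) = 114 - 95 \left(0 \left(-84\right) + 28\right) = 114 - 95 \left(0 + 28\right) = 114 - 2660 = -2546$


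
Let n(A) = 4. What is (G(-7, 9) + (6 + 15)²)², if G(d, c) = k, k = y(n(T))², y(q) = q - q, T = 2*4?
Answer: 194481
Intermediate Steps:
T = 8
y(q) = 0
k = 0 (k = 0² = 0)
G(d, c) = 0
(G(-7, 9) + (6 + 15)²)² = (0 + (6 + 15)²)² = (0 + 21²)² = (0 + 441)² = 441² = 194481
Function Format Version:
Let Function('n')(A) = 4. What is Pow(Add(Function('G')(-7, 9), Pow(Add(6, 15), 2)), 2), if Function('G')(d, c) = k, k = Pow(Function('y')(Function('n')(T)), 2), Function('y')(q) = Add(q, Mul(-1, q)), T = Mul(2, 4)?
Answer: 194481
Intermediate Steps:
T = 8
Function('y')(q) = 0
k = 0 (k = Pow(0, 2) = 0)
Function('G')(d, c) = 0
Pow(Add(Function('G')(-7, 9), Pow(Add(6, 15), 2)), 2) = Pow(Add(0, Pow(Add(6, 15), 2)), 2) = Pow(Add(0, Pow(21, 2)), 2) = Pow(Add(0, 441), 2) = Pow(441, 2) = 194481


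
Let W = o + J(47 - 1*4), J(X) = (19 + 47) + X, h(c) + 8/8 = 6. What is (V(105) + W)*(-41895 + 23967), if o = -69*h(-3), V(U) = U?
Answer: 2348568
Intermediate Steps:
h(c) = 5 (h(c) = -1 + 6 = 5)
J(X) = 66 + X
o = -345 (o = -69*5 = -345)
W = -236 (W = -345 + (66 + (47 - 1*4)) = -345 + (66 + (47 - 4)) = -345 + (66 + 43) = -345 + 109 = -236)
(V(105) + W)*(-41895 + 23967) = (105 - 236)*(-41895 + 23967) = -131*(-17928) = 2348568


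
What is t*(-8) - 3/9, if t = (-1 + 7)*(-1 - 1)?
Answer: 287/3 ≈ 95.667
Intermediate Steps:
t = -12 (t = 6*(-2) = -12)
t*(-8) - 3/9 = -12*(-8) - 3/9 = 96 - 3*⅑ = 96 - ⅓ = 287/3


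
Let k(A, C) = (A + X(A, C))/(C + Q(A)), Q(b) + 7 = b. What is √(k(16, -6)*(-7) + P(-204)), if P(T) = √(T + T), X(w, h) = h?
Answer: √(-210 + 18*I*√102)/3 ≈ 1.9401 + 5.2055*I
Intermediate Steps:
Q(b) = -7 + b
k(A, C) = (A + C)/(-7 + A + C) (k(A, C) = (A + C)/(C + (-7 + A)) = (A + C)/(-7 + A + C))
P(T) = √2*√T (P(T) = √(2*T) = √2*√T)
√(k(16, -6)*(-7) + P(-204)) = √(((16 - 6)/(-7 + 16 - 6))*(-7) + √2*√(-204)) = √((10/3)*(-7) + √2*(2*I*√51)) = √(((⅓)*10)*(-7) + 2*I*√102) = √((10/3)*(-7) + 2*I*√102) = √(-70/3 + 2*I*√102)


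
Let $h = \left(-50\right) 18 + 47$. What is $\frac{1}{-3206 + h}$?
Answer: $- \frac{1}{4059} \approx -0.00024637$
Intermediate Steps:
$h = -853$ ($h = -900 + 47 = -853$)
$\frac{1}{-3206 + h} = \frac{1}{-3206 - 853} = \frac{1}{-4059} = - \frac{1}{4059}$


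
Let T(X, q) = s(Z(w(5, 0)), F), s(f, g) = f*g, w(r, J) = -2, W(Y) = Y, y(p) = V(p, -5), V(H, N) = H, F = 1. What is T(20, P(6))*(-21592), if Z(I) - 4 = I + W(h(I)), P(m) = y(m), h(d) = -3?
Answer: 21592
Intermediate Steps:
y(p) = p
P(m) = m
Z(I) = 1 + I (Z(I) = 4 + (I - 3) = 4 + (-3 + I) = 1 + I)
T(X, q) = -1 (T(X, q) = (1 - 2)*1 = -1*1 = -1)
T(20, P(6))*(-21592) = -1*(-21592) = 21592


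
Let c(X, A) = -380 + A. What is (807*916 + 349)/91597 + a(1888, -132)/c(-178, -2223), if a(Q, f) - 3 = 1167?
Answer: 1817908793/238426991 ≈ 7.6246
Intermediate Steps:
a(Q, f) = 1170 (a(Q, f) = 3 + 1167 = 1170)
(807*916 + 349)/91597 + a(1888, -132)/c(-178, -2223) = (807*916 + 349)/91597 + 1170/(-380 - 2223) = (739212 + 349)*(1/91597) + 1170/(-2603) = 739561*(1/91597) + 1170*(-1/2603) = 739561/91597 - 1170/2603 = 1817908793/238426991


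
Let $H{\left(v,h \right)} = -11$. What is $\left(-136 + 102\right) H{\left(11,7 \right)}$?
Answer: $374$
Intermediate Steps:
$\left(-136 + 102\right) H{\left(11,7 \right)} = \left(-136 + 102\right) \left(-11\right) = \left(-34\right) \left(-11\right) = 374$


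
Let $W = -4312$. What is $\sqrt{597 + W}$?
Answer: $i \sqrt{3715} \approx 60.951 i$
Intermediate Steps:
$\sqrt{597 + W} = \sqrt{597 - 4312} = \sqrt{-3715} = i \sqrt{3715}$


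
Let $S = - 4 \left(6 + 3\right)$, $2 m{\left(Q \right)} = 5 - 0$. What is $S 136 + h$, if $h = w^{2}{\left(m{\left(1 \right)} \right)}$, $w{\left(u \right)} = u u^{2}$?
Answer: $- \frac{297719}{64} \approx -4651.9$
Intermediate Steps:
$m{\left(Q \right)} = \frac{5}{2}$ ($m{\left(Q \right)} = \frac{5 - 0}{2} = \frac{5 + 0}{2} = \frac{1}{2} \cdot 5 = \frac{5}{2}$)
$w{\left(u \right)} = u^{3}$
$S = -36$ ($S = \left(-4\right) 9 = -36$)
$h = \frac{15625}{64}$ ($h = \left(\left(\frac{5}{2}\right)^{3}\right)^{2} = \left(\frac{125}{8}\right)^{2} = \frac{15625}{64} \approx 244.14$)
$S 136 + h = \left(-36\right) 136 + \frac{15625}{64} = -4896 + \frac{15625}{64} = - \frac{297719}{64}$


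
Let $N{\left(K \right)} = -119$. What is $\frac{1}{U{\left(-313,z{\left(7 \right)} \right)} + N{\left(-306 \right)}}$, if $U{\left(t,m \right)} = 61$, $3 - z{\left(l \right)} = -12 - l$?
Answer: $- \frac{1}{58} \approx -0.017241$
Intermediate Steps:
$z{\left(l \right)} = 15 + l$ ($z{\left(l \right)} = 3 - \left(-12 - l\right) = 3 + \left(12 + l\right) = 15 + l$)
$\frac{1}{U{\left(-313,z{\left(7 \right)} \right)} + N{\left(-306 \right)}} = \frac{1}{61 - 119} = \frac{1}{-58} = - \frac{1}{58}$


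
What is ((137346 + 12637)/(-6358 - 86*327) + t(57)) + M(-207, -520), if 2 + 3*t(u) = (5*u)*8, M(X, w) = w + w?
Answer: -29482109/103440 ≈ -285.02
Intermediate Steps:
M(X, w) = 2*w
t(u) = -2/3 + 40*u/3 (t(u) = -2/3 + ((5*u)*8)/3 = -2/3 + (40*u)/3 = -2/3 + 40*u/3)
((137346 + 12637)/(-6358 - 86*327) + t(57)) + M(-207, -520) = ((137346 + 12637)/(-6358 - 86*327) + (-2/3 + (40/3)*57)) + 2*(-520) = (149983/(-6358 - 28122) + (-2/3 + 760)) - 1040 = (149983/(-34480) + 2278/3) - 1040 = (149983*(-1/34480) + 2278/3) - 1040 = (-149983/34480 + 2278/3) - 1040 = 78095491/103440 - 1040 = -29482109/103440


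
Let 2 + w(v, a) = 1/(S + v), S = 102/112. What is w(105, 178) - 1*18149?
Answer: -107653525/5931 ≈ -18151.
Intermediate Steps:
S = 51/56 (S = 102*(1/112) = 51/56 ≈ 0.91071)
w(v, a) = -2 + 1/(51/56 + v)
w(105, 178) - 1*18149 = 2*(-23 - 56*105)/(51 + 56*105) - 1*18149 = 2*(-23 - 5880)/(51 + 5880) - 18149 = 2*(-5903)/5931 - 18149 = 2*(1/5931)*(-5903) - 18149 = -11806/5931 - 18149 = -107653525/5931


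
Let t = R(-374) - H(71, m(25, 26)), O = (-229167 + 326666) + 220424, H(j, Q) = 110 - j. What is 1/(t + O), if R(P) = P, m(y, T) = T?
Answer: 1/317510 ≈ 3.1495e-6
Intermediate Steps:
O = 317923 (O = 97499 + 220424 = 317923)
t = -413 (t = -374 - (110 - 1*71) = -374 - (110 - 71) = -374 - 1*39 = -374 - 39 = -413)
1/(t + O) = 1/(-413 + 317923) = 1/317510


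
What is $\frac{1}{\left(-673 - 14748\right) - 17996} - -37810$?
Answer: $\frac{1263496769}{33417} \approx 37810.0$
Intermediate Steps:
$\frac{1}{\left(-673 - 14748\right) - 17996} - -37810 = \frac{1}{\left(-673 - 14748\right) - 17996} + 37810 = \frac{1}{-15421 - 17996} + 37810 = \frac{1}{-33417} + 37810 = - \frac{1}{33417} + 37810 = \frac{1263496769}{33417}$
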